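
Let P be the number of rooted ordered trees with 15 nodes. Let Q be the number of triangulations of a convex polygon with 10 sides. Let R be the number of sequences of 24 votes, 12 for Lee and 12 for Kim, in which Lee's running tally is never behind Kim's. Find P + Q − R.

A rooted plane tree on 15 nodes has 14 edges, and such trees are counted by C_14. So P = C_14 = 2674440.
Triangulations of a convex m-gon are counted by C_{m−2}; with m = 10 this is C_8. So Q = C_8 = 1430.
Ballot sequences with n votes each where one side never trails are Dyck words, counted by C_n; here n = 12. So R = C_12 = 208012.
P + Q − R = 2674440 + 1430 − 208012 = 2467858.

2467858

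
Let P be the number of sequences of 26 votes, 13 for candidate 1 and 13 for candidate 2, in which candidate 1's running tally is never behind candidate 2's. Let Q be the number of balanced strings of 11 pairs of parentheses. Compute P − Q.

Reading a vote for the leader as '(' and for the other as ')' turns such a sequence into a balanced string of 13 pairs, so the count is C_13. So P = C_13 = 742900.
Balanced strings of n pairs of brackets are counted by C_n; here n = 11. So Q = C_11 = 58786.
P − Q = 742900 − 58786 = 684114.

684114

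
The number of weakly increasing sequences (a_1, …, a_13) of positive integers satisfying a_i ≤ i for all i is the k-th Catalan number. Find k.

13

Weakly increasing sequences with a_i ≤ i biject with Dyck paths of semilength 13, so there are C_13.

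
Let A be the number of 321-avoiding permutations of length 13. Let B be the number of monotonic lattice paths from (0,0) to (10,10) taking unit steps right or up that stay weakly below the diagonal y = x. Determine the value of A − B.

For any fixed pattern of length 3, the pattern-avoiding permutations of [13] number C_13. So A = C_13 = 742900.
Sub-diagonal monotone paths from (0,0) to (10,10) biject with Dyck paths of semilength 10, giving C_10. So B = C_10 = 16796.
A − B = 742900 − 16796 = 726104.

726104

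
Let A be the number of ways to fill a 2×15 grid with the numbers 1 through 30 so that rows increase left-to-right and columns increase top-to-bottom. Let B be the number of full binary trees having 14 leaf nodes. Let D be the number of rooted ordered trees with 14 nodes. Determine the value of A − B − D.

Standard Young tableaux of shape 2×n are counted by C_n; here n = 15. So A = C_15 = 9694845.
Full binary trees with 14 leaves have 14−1 = 13 internal nodes, so there are C_13 of them. So B = C_13 = 742900.
Rooted ordered (plane) trees on m nodes have m−1 edges and are counted by C_{m−1}; m = 14 gives C_13. So D = C_13 = 742900.
A − B − D = 9694845 − 742900 − 742900 = 8209045.

8209045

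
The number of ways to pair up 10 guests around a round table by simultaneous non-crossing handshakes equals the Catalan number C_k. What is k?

5

With 10 = 2·5 people, non-crossing handshake pairings are non-crossing perfect matchings on a circle, counted by C_5.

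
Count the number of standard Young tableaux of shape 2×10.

16796

By the hook-length formula (or a Dyck-path bijection), SYT of shape 2×10 number C_10.
C_10 = 16796.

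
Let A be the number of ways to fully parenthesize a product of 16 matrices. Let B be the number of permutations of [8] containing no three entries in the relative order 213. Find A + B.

Ways to associate a product of 16 factors correspond to binary trees on 16 leaves, so the count is C_15. So A = C_15 = 9694845.
For any fixed pattern of length 3, the pattern-avoiding permutations of [8] number C_8. So B = C_8 = 1430.
A + B = 9694845 + 1430 = 9696275.

9696275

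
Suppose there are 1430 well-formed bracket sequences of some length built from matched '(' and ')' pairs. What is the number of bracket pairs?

8

Balanced strings of n bracket-pairs are counted by C_n. Since C_8 = 1430, the index is 8.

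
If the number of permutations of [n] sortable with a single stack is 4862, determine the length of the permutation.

9

Stack-sortable permutations of [n] are counted by C_n. Since C_9 = 4862, the index is 9.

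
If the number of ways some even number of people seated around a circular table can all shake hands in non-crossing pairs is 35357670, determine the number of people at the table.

32

Non-crossing handshake pairings of 2n people are counted by C_n. Since C_16 = 35357670, the index is 16.
So n = 16, and there are 2n = 32 people.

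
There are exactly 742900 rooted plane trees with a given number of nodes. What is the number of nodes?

14

Rooted ordered trees on m nodes are counted by C_{m−1}; 742900 = C_13.
So the index is 13, and the number of nodes is 13 + 1 = 14.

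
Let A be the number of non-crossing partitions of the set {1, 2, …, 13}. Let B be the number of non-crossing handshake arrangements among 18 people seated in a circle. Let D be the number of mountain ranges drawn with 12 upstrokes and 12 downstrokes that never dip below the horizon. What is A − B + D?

946050

The non-crossing partitions of [13] form a lattice of size C_13. So A = C_13 = 742900.
With 18 = 2·9 people, non-crossing handshake pairings are non-crossing perfect matchings on a circle, counted by C_9. So B = C_9 = 4862.
Paths of 12 up- and 12 down-steps that never dip below the axis are Dyck paths; their count is C_12. So D = C_12 = 208012.
A − B + D = 742900 − 4862 + 208012 = 946050.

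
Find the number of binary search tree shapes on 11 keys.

Rooted binary trees with 11 nodes (each child slot possibly empty) number C_11.
C_11 = 58786.

58786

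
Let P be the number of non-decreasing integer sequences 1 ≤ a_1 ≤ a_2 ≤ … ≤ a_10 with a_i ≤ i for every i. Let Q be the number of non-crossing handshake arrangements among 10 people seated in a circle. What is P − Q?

16754

Weakly increasing sequences with a_i ≤ i biject with Dyck paths of semilength 10, so there are C_10. So P = C_10 = 16796.
With 10 = 2·5 people, non-crossing handshake pairings are non-crossing perfect matchings on a circle, counted by C_5. So Q = C_5 = 42.
P − Q = 16796 − 42 = 16754.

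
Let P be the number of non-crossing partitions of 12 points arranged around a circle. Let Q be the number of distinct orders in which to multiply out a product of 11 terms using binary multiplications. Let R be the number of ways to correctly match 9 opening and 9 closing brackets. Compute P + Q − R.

219946

The non-crossing partitions of [12] form a lattice of size C_12. So P = C_12 = 208012.
Ways to associate a product of 11 factors correspond to binary trees on 11 leaves, so the count is C_10. So Q = C_10 = 16796.
With 9 pairs the number of balanced bracket strings is the Catalan number C_9. So R = C_9 = 4862.
P + Q − R = 208012 + 16796 − 4862 = 219946.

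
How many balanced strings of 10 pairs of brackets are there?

Balanced strings of n pairs of brackets are counted by C_n; here n = 10.
C_10 = 16796.

16796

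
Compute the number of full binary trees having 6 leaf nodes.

42

A full binary tree with L leaves has L−1 internal nodes and is counted by C_{L−1}; L = 6 gives C_5.
C_5 = 42.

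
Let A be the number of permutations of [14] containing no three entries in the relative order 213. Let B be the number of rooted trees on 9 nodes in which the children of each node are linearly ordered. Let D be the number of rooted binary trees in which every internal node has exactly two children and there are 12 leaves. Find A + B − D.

For any fixed pattern of length 3, the pattern-avoiding permutations of [14] number C_14. So A = C_14 = 2674440.
A rooted plane tree on 9 nodes has 8 edges, and such trees are counted by C_8. So B = C_8 = 1430.
A full binary tree with L leaves has L−1 internal nodes and is counted by C_{L−1}; L = 12 gives C_11. So D = C_11 = 58786.
A + B − D = 2674440 + 1430 − 58786 = 2617084.

2617084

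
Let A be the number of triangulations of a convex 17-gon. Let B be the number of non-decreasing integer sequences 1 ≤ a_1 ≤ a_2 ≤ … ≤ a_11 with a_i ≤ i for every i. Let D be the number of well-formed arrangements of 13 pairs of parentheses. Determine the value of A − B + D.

10378959

The number of triangulations of a 17-gon is the Catalan number C_15 (index = sides − 2). So A = C_15 = 9694845.
Weakly increasing sequences with a_i ≤ i biject with Dyck paths of semilength 11, so there are C_11. So B = C_11 = 58786.
A balanced arrangement of 13 bracket pairs is a Dyck word of semilength 13, so the count is C_13. So D = C_13 = 742900.
A − B + D = 9694845 − 58786 + 742900 = 10378959.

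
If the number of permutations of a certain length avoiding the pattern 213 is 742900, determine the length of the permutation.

Permutations of [n] avoiding a fixed length-3 pattern are counted by C_n; 742900 = C_13.

13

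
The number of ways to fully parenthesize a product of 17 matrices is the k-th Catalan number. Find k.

Bracketing 17 factors into binary products is counted by C_{17−1} = C_16.

16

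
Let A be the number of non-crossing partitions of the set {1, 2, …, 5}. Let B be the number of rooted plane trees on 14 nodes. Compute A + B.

742942

Non-crossing partitions of an n-element set are counted by C_n; here n = 5. So A = C_5 = 42.
Rooted ordered (plane) trees on m nodes have m−1 edges and are counted by C_{m−1}; m = 14 gives C_13. So B = C_13 = 742900.
A + B = 42 + 742900 = 742942.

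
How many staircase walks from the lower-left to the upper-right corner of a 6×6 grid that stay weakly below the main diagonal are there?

132

Sub-diagonal monotone paths from (0,0) to (6,6) biject with Dyck paths of semilength 6, giving C_6.
C_6 = C(12,6)/7 = 924/7 = 132.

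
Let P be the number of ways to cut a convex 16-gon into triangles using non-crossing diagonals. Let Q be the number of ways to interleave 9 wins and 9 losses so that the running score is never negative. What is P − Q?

2669578

The number of triangulations of a 16-gon is the Catalan number C_14 (index = sides − 2). So P = C_14 = 2674440.
Ballot sequences with n votes each where one side never trails are Dyck words, counted by C_n; here n = 9. So Q = C_9 = 4862.
P − Q = 2674440 − 4862 = 2669578.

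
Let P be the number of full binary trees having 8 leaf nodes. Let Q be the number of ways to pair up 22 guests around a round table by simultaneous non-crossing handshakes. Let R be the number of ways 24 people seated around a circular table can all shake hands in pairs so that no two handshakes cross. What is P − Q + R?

A full binary tree with L leaves has L−1 internal nodes and is counted by C_{L−1}; L = 8 gives C_7. So P = C_7 = 429.
With 22 = 2·11 people, non-crossing handshake pairings are non-crossing perfect matchings on a circle, counted by C_11. So Q = C_11 = 58786.
Non-crossing handshake pairings of 2n people are counted by C_n; 24 people gives n = 12. So R = C_12 = 208012.
P − Q + R = 429 − 58786 + 208012 = 149655.

149655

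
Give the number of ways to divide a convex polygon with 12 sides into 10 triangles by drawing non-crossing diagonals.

The number of triangulations of a 12-gon is the Catalan number C_10 (index = sides − 2).
C_10 = 16796.

16796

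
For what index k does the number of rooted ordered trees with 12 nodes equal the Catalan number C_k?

11

Rooted ordered (plane) trees on m nodes have m−1 edges and are counted by C_{m−1}; m = 12 gives C_11.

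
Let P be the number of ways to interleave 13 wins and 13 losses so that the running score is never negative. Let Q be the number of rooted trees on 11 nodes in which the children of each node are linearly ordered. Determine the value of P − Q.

Ballot sequences with n votes each where one side never trails are Dyck words, counted by C_n; here n = 13. So P = C_13 = 742900.
A rooted plane tree on 11 nodes has 10 edges, and such trees are counted by C_10. So Q = C_10 = 16796.
P − Q = 742900 − 16796 = 726104.

726104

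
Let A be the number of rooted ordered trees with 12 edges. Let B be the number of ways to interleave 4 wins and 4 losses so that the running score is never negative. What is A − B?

207998

Rooted ordered trees with n edges are counted by C_n; here n = 12. So A = C_12 = 208012.
Reading a vote for the leader as '(' and for the other as ')' turns such a sequence into a balanced string of 4 pairs, so the count is C_4. So B = C_4 = 14.
A − B = 208012 − 14 = 207998.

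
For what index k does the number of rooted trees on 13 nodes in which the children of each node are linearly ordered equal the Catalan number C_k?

12

A rooted plane tree on 13 nodes has 12 edges, and such trees are counted by C_12.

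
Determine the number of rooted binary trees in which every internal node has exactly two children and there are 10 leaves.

4862

A full binary tree with L leaves has L−1 internal nodes and is counted by C_{L−1}; L = 10 gives C_9.
C_9 = C(18,9)/10 = 48620/10 = 4862.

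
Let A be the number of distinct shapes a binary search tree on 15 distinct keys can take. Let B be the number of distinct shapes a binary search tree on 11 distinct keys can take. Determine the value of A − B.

Binary trees (left/right distinguished) on n nodes are counted by C_n; here n = 15. So A = C_15 = 9694845.
There are C_n binary search tree shapes on n keys; with n = 11 that is C_11. So B = C_11 = 58786.
A − B = 9694845 − 58786 = 9636059.

9636059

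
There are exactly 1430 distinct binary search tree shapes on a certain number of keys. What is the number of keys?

8

Binary search tree shapes on n keys are counted by C_n, and C_8 = 1430.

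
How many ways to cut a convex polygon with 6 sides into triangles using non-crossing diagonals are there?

14

Triangulations of a convex m-gon are counted by C_{m−2}; with m = 6 this is C_4.
C_4 = C(8,4)/5 = 70/5 = 14.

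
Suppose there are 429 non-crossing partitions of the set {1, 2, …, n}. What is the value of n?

Non-crossing partitions of [n] are counted by C_n. Since C_7 = 429, the index is 7.

7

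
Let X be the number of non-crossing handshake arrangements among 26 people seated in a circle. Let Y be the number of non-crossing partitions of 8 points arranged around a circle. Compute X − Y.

741470

With 26 = 2·13 people, non-crossing handshake pairings are non-crossing perfect matchings on a circle, counted by C_13. So X = C_13 = 742900.
The non-crossing partitions of [8] form a lattice of size C_8. So Y = C_8 = 1430.
X − Y = 742900 − 1430 = 741470.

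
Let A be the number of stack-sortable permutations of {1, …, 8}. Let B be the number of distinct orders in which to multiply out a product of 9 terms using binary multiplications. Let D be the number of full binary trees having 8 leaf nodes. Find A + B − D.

2431

Stack-sortable permutations are exactly the 231-avoiding ones, counted by C_n; here n = 8. So A = C_8 = 1430.
Parenthesizations of m factors correspond to full binary trees with m leaves, counted by C_{m−1}; m = 9 gives C_8. So B = C_8 = 1430.
A full binary tree with L leaves has L−1 internal nodes and is counted by C_{L−1}; L = 8 gives C_7. So D = C_7 = 429.
A + B − D = 1430 + 1430 − 429 = 2431.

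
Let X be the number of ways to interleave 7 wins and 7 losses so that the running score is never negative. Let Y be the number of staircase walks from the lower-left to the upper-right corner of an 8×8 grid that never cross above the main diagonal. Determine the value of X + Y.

1859

Ballot sequences with n votes each where one side never trails are Dyck words, counted by C_n; here n = 7. So X = C_7 = 429.
Sub-diagonal monotone paths from (0,0) to (8,8) biject with Dyck paths of semilength 8, giving C_8. So Y = C_8 = 1430.
X + Y = 429 + 1430 = 1859.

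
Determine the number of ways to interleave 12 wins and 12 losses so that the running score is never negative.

Reading a vote for the leader as '(' and for the other as ')' turns such a sequence into a balanced string of 12 pairs, so the count is C_12.
C_12 = 208012.

208012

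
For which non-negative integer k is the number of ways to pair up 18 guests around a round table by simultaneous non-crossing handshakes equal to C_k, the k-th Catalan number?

9

With 18 = 2·9 people, non-crossing handshake pairings are non-crossing perfect matchings on a circle, counted by C_9.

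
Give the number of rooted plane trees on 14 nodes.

742900

A rooted plane tree on 14 nodes has 13 edges, and such trees are counted by C_13.
C_13 = C(26,13)/14 = 10400600/14 = 742900.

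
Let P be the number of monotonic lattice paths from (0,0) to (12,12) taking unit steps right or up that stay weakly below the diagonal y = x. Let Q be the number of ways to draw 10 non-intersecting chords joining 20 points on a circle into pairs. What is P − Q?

191216

Sub-diagonal monotone paths from (0,0) to (12,12) biject with Dyck paths of semilength 12, giving C_12. So P = C_12 = 208012.
Non-crossing perfect matchings of 2n points on a circle are counted by C_n; with 20 points, n = 10. So Q = C_10 = 16796.
P − Q = 208012 − 16796 = 191216.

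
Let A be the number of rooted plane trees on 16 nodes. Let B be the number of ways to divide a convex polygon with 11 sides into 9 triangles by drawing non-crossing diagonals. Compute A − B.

Rooted ordered (plane) trees on m nodes have m−1 edges and are counted by C_{m−1}; m = 16 gives C_15. So A = C_15 = 9694845.
The number of triangulations of an 11-gon is the Catalan number C_9 (index = sides − 2). So B = C_9 = 4862.
A − B = 9694845 − 4862 = 9689983.

9689983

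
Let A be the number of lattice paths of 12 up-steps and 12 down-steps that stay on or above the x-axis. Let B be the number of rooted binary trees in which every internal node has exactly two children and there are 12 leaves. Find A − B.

A Dyck path with 12 up-steps and 12 down-steps has semilength 12, so there are C_12 of them. So A = C_12 = 208012.
A full binary tree with L leaves has L−1 internal nodes and is counted by C_{L−1}; L = 12 gives C_11. So B = C_11 = 58786.
A − B = 208012 − 58786 = 149226.

149226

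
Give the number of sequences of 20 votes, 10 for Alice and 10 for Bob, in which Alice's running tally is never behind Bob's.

Ballot sequences with n votes each where one side never trails are Dyck words, counted by C_n; here n = 10.
C_10 = C(20,10)/11 = 184756/11 = 16796.

16796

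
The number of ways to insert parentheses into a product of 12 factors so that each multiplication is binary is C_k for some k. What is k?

11

Ways to associate a product of 12 factors correspond to binary trees on 12 leaves, so the count is C_11.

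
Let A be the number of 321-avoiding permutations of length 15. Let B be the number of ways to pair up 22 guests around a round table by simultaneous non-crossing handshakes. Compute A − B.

For any fixed pattern of length 3, the pattern-avoiding permutations of [15] number C_15. So A = C_15 = 9694845.
Non-crossing handshake pairings of 2n people are counted by C_n; 22 people gives n = 11. So B = C_11 = 58786.
A − B = 9694845 − 58786 = 9636059.

9636059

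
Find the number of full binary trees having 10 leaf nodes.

Full binary trees with 10 leaves have 10−1 = 9 internal nodes, so there are C_9 of them.
C_9 = C(18,9)/10 = 48620/10 = 4862.

4862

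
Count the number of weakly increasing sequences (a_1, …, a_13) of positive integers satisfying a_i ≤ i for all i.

Such sub-staircase sequences of length n are counted by C_n; here n = 13.
C_13 = C(26,13)/14 = 10400600/14 = 742900.

742900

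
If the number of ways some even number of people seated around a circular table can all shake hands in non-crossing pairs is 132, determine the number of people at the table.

Non-crossing handshake pairings of 2n people are counted by C_n. The Catalan number equal to 132 is C_6.
So n = 6, and there are 2n = 12 people.

12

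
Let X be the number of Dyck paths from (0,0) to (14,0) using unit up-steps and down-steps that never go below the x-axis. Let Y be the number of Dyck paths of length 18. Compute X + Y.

5291

Paths of 7 up- and 7 down-steps that never dip below the axis are Dyck paths; their count is C_7. So X = C_7 = 429.
Paths of 9 up- and 9 down-steps that never dip below the axis are Dyck paths; their count is C_9. So Y = C_9 = 4862.
X + Y = 429 + 4862 = 5291.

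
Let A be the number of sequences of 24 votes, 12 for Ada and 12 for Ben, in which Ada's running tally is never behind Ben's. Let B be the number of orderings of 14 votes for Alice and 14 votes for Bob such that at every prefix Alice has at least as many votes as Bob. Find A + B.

Ballot sequences with n votes each where one side never trails are Dyck words, counted by C_n; here n = 12. So A = C_12 = 208012.
Ballot sequences with n votes each where one side never trails are Dyck words, counted by C_n; here n = 14. So B = C_14 = 2674440.
A + B = 208012 + 2674440 = 2882452.

2882452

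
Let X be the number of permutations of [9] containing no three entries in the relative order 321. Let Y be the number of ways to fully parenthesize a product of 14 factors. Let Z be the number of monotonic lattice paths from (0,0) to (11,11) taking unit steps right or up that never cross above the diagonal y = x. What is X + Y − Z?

688976

For any fixed pattern of length 3, the pattern-avoiding permutations of [9] number C_9. So X = C_9 = 4862.
Bracketing 14 factors into binary products is counted by C_{14−1} = C_13. So Y = C_13 = 742900.
Sub-diagonal monotone paths from (0,0) to (11,11) biject with Dyck paths of semilength 11, giving C_11. So Z = C_11 = 58786.
X + Y − Z = 4862 + 742900 − 58786 = 688976.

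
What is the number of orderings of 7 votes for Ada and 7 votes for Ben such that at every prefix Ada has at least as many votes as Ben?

429

Ballot sequences with n votes each where one side never trails are Dyck words, counted by C_n; here n = 7.
C_7 = C(14,7)/8 = 3432/8 = 429.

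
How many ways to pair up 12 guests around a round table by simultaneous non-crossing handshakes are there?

132

With 12 = 2·6 people, non-crossing handshake pairings are non-crossing perfect matchings on a circle, counted by C_6.
C_6 = C_5 · 2(2·5+1)/(5+2) = 42 · 22/7 = 132.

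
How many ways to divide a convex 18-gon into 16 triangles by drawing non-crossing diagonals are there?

35357670

A convex 18-gon is triangulated into 16 triangles, and the number of such triangulations is the Catalan number C_{18−2} = C_16.
C_16 = C(32,16)/17 = 601080390/17 = 35357670.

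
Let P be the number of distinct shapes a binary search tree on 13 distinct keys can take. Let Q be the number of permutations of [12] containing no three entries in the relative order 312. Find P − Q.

There are C_n binary search tree shapes on n keys; with n = 13 that is C_13. So P = C_13 = 742900.
Permutations of [n] avoiding any single length-3 pattern are counted by C_n; here n = 12. So Q = C_12 = 208012.
P − Q = 742900 − 208012 = 534888.

534888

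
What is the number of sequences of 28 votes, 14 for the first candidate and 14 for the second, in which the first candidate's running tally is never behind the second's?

2674440

Reading a vote for the leader as '(' and for the other as ')' turns such a sequence into a balanced string of 14 pairs, so the count is C_14.
C_14 = C(28,14)/15 = 40116600/15 = 2674440.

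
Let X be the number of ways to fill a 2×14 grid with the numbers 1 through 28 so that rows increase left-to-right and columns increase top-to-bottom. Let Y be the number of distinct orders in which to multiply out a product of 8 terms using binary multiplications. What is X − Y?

2674011

By the hook-length formula (or a Dyck-path bijection), SYT of shape 2×14 number C_14. So X = C_14 = 2674440.
Parenthesizations of m factors correspond to full binary trees with m leaves, counted by C_{m−1}; m = 8 gives C_7. So Y = C_7 = 429.
X − Y = 2674440 − 429 = 2674011.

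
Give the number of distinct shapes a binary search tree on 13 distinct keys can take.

742900

Binary trees (left/right distinguished) on n nodes are counted by C_n; here n = 13.
C_13 = C_12 · 2(2·12+1)/(12+2) = 208012 · 50/14 = 742900.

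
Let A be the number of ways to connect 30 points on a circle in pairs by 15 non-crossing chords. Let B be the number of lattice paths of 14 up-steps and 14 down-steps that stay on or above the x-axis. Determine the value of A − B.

7020405

Non-crossing perfect matchings of 2n points on a circle are counted by C_n; with 30 points, n = 15. So A = C_15 = 9694845.
A Dyck path with 14 up-steps and 14 down-steps has semilength 14, so there are C_14 of them. So B = C_14 = 2674440.
A − B = 9694845 − 2674440 = 7020405.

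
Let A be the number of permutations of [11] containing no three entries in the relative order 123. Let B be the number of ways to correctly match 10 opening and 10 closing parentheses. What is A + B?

75582

For any fixed pattern of length 3, the pattern-avoiding permutations of [11] number C_11. So A = C_11 = 58786.
A balanced arrangement of 10 bracket pairs is a Dyck word of semilength 10, so the count is C_10. So B = C_10 = 16796.
A + B = 58786 + 16796 = 75582.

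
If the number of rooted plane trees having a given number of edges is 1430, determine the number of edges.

Rooted ordered trees with n edges are counted by C_n; 1430 = C_8.

8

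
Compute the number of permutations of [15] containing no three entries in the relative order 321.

9694845

For any fixed pattern of length 3, the pattern-avoiding permutations of [15] number C_15.
C_15 = C_14 · 2(2·14+1)/(14+2) = 2674440 · 58/16 = 9694845.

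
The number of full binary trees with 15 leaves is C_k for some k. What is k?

14

A full binary tree with L leaves has L−1 internal nodes and is counted by C_{L−1}; L = 15 gives C_14.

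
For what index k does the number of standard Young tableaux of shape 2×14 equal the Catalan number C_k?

14

By the hook-length formula (or a Dyck-path bijection), SYT of shape 2×14 number C_14.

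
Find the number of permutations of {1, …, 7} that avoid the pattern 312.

429

Permutations of [n] avoiding any single length-3 pattern are counted by C_n; here n = 7.
C_7 = C(14,7)/8 = 3432/8 = 429.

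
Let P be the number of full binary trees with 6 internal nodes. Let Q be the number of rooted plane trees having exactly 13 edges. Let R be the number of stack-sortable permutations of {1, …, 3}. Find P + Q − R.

Full binary trees with n internal nodes are counted by C_n; here n = 6. So P = C_6 = 132.
A rooted plane tree with 13 edges has 14 nodes, and the count is C_13. So Q = C_13 = 742900.
By Knuth's characterisation, the stack-sortable permutations of length 3 are the 231-avoiders, numbering C_3. So R = C_3 = 5.
P + Q − R = 132 + 742900 − 5 = 743027.

743027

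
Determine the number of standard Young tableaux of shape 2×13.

By the hook-length formula (or a Dyck-path bijection), SYT of shape 2×13 number C_13.
C_13 = C_12 · 2(2·12+1)/(12+2) = 208012 · 50/14 = 742900.

742900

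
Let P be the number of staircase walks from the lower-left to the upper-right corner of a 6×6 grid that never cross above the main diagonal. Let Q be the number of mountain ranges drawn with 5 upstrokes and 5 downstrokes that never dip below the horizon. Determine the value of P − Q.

Monotone paths in an n×n grid that stay weakly below the diagonal are counted by C_n; here n = 6. So P = C_6 = 132.
Paths of 5 up- and 5 down-steps that never dip below the axis are Dyck paths; their count is C_5. So Q = C_5 = 42.
P − Q = 132 − 42 = 90.

90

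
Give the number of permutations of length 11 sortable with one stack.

By Knuth's characterisation, the stack-sortable permutations of length 11 are the 231-avoiders, numbering C_11.
C_11 = C(22,11)/12 = 705432/12 = 58786.

58786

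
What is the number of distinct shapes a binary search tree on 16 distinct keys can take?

Binary trees (left/right distinguished) on n nodes are counted by C_n; here n = 16.
C_16 = C_15 · 2(2·15+1)/(15+2) = 9694845 · 62/17 = 35357670.

35357670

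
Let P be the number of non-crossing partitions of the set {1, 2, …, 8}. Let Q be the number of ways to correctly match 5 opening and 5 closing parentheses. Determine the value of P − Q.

Non-crossing partitions of an n-element set are counted by C_n; here n = 8. So P = C_8 = 1430.
Balanced strings of n pairs of brackets are counted by C_n; here n = 5. So Q = C_5 = 42.
P − Q = 1430 − 42 = 1388.

1388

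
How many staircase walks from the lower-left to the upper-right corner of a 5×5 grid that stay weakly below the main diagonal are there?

Sub-diagonal monotone paths from (0,0) to (5,5) biject with Dyck paths of semilength 5, giving C_5.
C_5 = 42.

42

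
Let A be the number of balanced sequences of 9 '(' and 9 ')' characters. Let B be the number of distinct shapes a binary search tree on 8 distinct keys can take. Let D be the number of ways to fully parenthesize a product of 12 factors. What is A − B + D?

62218

Balanced strings of n pairs of brackets are counted by C_n; here n = 9. So A = C_9 = 4862.
There are C_n binary search tree shapes on n keys; with n = 8 that is C_8. So B = C_8 = 1430.
Parenthesizations of m factors correspond to full binary trees with m leaves, counted by C_{m−1}; m = 12 gives C_11. So D = C_11 = 58786.
A − B + D = 4862 − 1430 + 58786 = 62218.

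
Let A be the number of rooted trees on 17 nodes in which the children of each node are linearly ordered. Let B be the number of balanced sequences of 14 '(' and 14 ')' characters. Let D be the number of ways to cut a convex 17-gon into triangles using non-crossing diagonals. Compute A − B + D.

Rooted ordered (plane) trees on m nodes have m−1 edges and are counted by C_{m−1}; m = 17 gives C_16. So A = C_16 = 35357670.
A balanced arrangement of 14 bracket pairs is a Dyck word of semilength 14, so the count is C_14. So B = C_14 = 2674440.
A convex 17-gon is triangulated into 15 triangles, and the number of such triangulations is the Catalan number C_{17−2} = C_15. So D = C_15 = 9694845.
A − B + D = 35357670 − 2674440 + 9694845 = 42378075.

42378075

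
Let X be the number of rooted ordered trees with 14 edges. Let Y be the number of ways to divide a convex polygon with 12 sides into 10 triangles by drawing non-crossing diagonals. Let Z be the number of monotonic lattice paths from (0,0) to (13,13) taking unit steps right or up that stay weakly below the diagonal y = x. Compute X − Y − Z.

Rooted ordered trees with n edges are counted by C_n; here n = 14. So X = C_14 = 2674440.
Triangulations of a convex m-gon are counted by C_{m−2}; with m = 12 this is C_10. So Y = C_10 = 16796.
Monotone paths in an n×n grid that stay weakly below the diagonal are counted by C_n; here n = 13. So Z = C_13 = 742900.
X − Y − Z = 2674440 − 16796 − 742900 = 1914744.

1914744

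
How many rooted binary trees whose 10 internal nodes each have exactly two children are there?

16796

The number of full binary trees on 10 internal nodes is the Catalan number C_10.
C_10 = C(20,10)/11 = 184756/11 = 16796.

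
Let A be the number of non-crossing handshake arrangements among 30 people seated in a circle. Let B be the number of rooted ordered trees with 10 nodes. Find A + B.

9699707

Non-crossing handshake pairings of 2n people are counted by C_n; 30 people gives n = 15. So A = C_15 = 9694845.
Rooted ordered (plane) trees on m nodes have m−1 edges and are counted by C_{m−1}; m = 10 gives C_9. So B = C_9 = 4862.
A + B = 9694845 + 4862 = 9699707.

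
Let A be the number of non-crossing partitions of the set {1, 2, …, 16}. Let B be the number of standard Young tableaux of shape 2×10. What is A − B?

35340874

The non-crossing partitions of [16] form a lattice of size C_16. So A = C_16 = 35357670.
Standard Young tableaux of shape 2×n are counted by C_n; here n = 10. So B = C_10 = 16796.
A − B = 35357670 − 16796 = 35340874.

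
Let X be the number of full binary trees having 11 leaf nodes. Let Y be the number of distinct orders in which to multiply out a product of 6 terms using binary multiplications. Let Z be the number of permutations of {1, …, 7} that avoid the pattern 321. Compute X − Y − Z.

Full binary trees with 11 leaves have 11−1 = 10 internal nodes, so there are C_10 of them. So X = C_10 = 16796.
Ways to associate a product of 6 factors correspond to binary trees on 6 leaves, so the count is C_5. So Y = C_5 = 42.
Permutations of [n] avoiding any single length-3 pattern are counted by C_n; here n = 7. So Z = C_7 = 429.
X − Y − Z = 16796 − 42 − 429 = 16325.

16325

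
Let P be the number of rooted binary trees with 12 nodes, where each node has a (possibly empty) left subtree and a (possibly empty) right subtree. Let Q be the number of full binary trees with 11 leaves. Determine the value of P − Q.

Rooted binary trees with 12 nodes (each child slot possibly empty) number C_12. So P = C_12 = 208012.
Full binary trees with 11 leaves have 11−1 = 10 internal nodes, so there are C_10 of them. So Q = C_10 = 16796.
P − Q = 208012 − 16796 = 191216.

191216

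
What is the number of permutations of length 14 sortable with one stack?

2674440

Stack-sortable permutations are exactly the 231-avoiding ones, counted by C_n; here n = 14.
C_14 = C(28,14)/15 = 40116600/15 = 2674440.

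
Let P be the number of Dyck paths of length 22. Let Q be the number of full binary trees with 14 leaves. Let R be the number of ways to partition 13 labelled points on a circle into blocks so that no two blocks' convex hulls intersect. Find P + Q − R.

Dyck paths of semilength n (length 2n) are counted by C_n; here n = 11. So P = C_11 = 58786.
A full binary tree with L leaves has L−1 internal nodes and is counted by C_{L−1}; L = 14 gives C_13. So Q = C_13 = 742900.
The non-crossing partitions of [13] form a lattice of size C_13. So R = C_13 = 742900.
P + Q − R = 58786 + 742900 − 742900 = 58786.

58786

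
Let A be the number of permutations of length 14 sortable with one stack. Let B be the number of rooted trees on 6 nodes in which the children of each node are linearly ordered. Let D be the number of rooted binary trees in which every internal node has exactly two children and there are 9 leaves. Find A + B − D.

2673052

By Knuth's characterisation, the stack-sortable permutations of length 14 are the 231-avoiders, numbering C_14. So A = C_14 = 2674440.
A rooted plane tree on 6 nodes has 5 edges, and such trees are counted by C_5. So B = C_5 = 42.
Full binary trees with 9 leaves have 9−1 = 8 internal nodes, so there are C_8 of them. So D = C_8 = 1430.
A + B − D = 2674440 + 42 − 1430 = 2673052.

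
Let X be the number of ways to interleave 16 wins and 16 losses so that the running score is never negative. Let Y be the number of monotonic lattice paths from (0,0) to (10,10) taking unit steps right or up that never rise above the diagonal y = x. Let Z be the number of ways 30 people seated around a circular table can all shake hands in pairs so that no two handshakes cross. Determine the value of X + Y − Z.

25679621

Reading a vote for the leader as '(' and for the other as ')' turns such a sequence into a balanced string of 16 pairs, so the count is C_16. So X = C_16 = 35357670.
Sub-diagonal monotone paths from (0,0) to (10,10) biject with Dyck paths of semilength 10, giving C_10. So Y = C_10 = 16796.
With 30 = 2·15 people, non-crossing handshake pairings are non-crossing perfect matchings on a circle, counted by C_15. So Z = C_15 = 9694845.
X + Y − Z = 35357670 + 16796 − 9694845 = 25679621.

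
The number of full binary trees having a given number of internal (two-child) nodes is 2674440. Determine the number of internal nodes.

Full binary trees with n internal nodes are counted by C_n; 2674440 = C_14.

14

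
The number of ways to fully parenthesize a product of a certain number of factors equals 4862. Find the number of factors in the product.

10

Parenthesizations of m factors are counted by C_{m−1}. Since C_9 = 4862, the index is 9.
So the index is 9, and the number of factors is 9 + 1 = 10.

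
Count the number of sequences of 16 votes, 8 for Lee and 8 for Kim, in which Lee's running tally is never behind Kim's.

1430

Reading a vote for the leader as '(' and for the other as ')' turns such a sequence into a balanced string of 8 pairs, so the count is C_8.
C_8 = C(16,8)/9 = 12870/9 = 1430.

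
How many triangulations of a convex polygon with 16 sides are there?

The number of triangulations of a 16-gon is the Catalan number C_14 (index = sides − 2).
C_14 = C(28,14)/15 = 40116600/15 = 2674440.

2674440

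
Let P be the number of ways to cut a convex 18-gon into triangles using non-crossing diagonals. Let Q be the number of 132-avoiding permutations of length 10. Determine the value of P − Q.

A convex 18-gon is triangulated into 16 triangles, and the number of such triangulations is the Catalan number C_{18−2} = C_16. So P = C_16 = 35357670.
For any fixed pattern of length 3, the pattern-avoiding permutations of [10] number C_10. So Q = C_10 = 16796.
P − Q = 35357670 − 16796 = 35340874.

35340874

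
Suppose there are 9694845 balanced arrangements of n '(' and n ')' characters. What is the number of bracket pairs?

Balanced strings of n bracket-pairs are counted by C_n, and C_15 = 9694845.

15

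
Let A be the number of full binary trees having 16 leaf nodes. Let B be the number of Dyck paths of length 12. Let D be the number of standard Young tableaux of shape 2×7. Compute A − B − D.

9694284

Full binary trees with 16 leaves have 16−1 = 15 internal nodes, so there are C_15 of them. So A = C_15 = 9694845.
Dyck paths of semilength n (length 2n) are counted by C_n; here n = 6. So B = C_6 = 132.
Standard Young tableaux of shape 2×n are counted by C_n; here n = 7. So D = C_7 = 429.
A − B − D = 9694845 − 132 − 429 = 9694284.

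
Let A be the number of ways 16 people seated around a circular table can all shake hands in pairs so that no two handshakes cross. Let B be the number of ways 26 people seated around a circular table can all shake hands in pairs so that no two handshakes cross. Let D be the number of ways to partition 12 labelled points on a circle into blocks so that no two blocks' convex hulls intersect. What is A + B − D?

Non-crossing handshake pairings of 2n people are counted by C_n; 16 people gives n = 8. So A = C_8 = 1430.
With 26 = 2·13 people, non-crossing handshake pairings are non-crossing perfect matchings on a circle, counted by C_13. So B = C_13 = 742900.
Non-crossing partitions of an n-element set are counted by C_n; here n = 12. So D = C_12 = 208012.
A + B − D = 1430 + 742900 − 208012 = 536318.

536318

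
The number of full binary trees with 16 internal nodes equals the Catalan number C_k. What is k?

16

Full binary trees with n internal nodes are counted by C_n; here n = 16.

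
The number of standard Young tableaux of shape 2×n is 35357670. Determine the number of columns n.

16

Standard Young tableaux of shape 2×n are counted by C_n, and C_16 = 35357670.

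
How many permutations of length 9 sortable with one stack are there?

By Knuth's characterisation, the stack-sortable permutations of length 9 are the 231-avoiders, numbering C_9.
C_9 = C(18,9)/10 = 48620/10 = 4862.

4862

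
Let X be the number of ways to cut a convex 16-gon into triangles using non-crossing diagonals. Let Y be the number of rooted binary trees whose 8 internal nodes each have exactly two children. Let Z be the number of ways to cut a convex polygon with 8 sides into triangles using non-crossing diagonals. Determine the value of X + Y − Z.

Triangulations of a convex m-gon are counted by C_{m−2}; with m = 16 this is C_14. So X = C_14 = 2674440.
The number of full binary trees on 8 internal nodes is the Catalan number C_8. So Y = C_8 = 1430.
A convex 8-gon is triangulated into 6 triangles, and the number of such triangulations is the Catalan number C_{8−2} = C_6. So Z = C_6 = 132.
X + Y − Z = 2674440 + 1430 − 132 = 2675738.

2675738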